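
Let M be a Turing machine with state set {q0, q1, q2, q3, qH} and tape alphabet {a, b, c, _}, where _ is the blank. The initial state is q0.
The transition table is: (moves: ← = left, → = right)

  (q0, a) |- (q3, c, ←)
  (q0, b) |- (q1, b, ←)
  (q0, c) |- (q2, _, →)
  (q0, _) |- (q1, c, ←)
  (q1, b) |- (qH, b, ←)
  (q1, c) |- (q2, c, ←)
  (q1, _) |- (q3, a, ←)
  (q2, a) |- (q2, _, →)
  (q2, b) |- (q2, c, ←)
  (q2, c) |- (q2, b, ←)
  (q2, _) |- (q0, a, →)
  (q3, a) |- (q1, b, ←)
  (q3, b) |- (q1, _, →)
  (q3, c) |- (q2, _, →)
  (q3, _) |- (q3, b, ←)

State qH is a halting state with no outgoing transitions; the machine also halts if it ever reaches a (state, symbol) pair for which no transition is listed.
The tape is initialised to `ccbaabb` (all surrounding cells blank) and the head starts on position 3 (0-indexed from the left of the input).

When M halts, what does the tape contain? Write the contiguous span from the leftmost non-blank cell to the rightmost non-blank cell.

state=q0 head=3 tape=ccb[a]abb__   (q0,a)→(q3,c,←)
state=q3 head=2 tape=cc[b]cabb__   (q3,b)→(q1,_,→)
state=q1 head=3 tape=cc_[c]abb__   (q1,c)→(q2,c,←)
state=q2 head=2 tape=cc[_]cabb__   (q2,_)→(q0,a,→)
state=q0 head=3 tape=cca[c]abb__   (q0,c)→(q2,_,→)
state=q2 head=4 tape=cca_[a]bb__   (q2,a)→(q2,_,→)
state=q2 head=5 tape=cca__[b]b__   (q2,b)→(q2,c,←)
state=q2 head=4 tape=cca_[_]cb__   (q2,_)→(q0,a,→)
state=q0 head=5 tape=cca_a[c]b__   (q0,c)→(q2,_,→)
state=q2 head=6 tape=cca_a_[b]__   (q2,b)→(q2,c,←)
state=q2 head=5 tape=cca_a[_]c__   (q2,_)→(q0,a,→)
state=q0 head=6 tape=cca_aa[c]__   (q0,c)→(q2,_,→)
state=q2 head=7 tape=cca_aa_[_]_   (q2,_)→(q0,a,→)
state=q0 head=8 tape=cca_aa_a[_]   (q0,_)→(q1,c,←)
state=q1 head=7 tape=cca_aa_[a]c
The non-blank tape span at halt is cca_aa_ac.

cca_aa_ac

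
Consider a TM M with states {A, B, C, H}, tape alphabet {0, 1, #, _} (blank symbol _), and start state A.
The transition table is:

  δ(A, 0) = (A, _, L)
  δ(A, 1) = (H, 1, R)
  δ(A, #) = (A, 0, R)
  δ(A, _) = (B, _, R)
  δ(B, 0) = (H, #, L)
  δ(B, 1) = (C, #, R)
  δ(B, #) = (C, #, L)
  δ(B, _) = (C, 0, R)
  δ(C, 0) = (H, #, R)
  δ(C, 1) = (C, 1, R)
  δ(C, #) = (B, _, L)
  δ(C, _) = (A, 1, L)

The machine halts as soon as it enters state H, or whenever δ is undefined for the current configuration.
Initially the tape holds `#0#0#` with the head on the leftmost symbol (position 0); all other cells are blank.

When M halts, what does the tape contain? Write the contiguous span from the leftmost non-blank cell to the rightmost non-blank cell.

state=A head=0 tape=_[#]0#0#   (A,#)→(A,0,R)
state=A head=1 tape=_0[0]#0#   (A,0)→(A,_,L)
state=A head=0 tape=_[0]_#0#   (A,0)→(A,_,L)
state=A head=-1 tape=[_]__#0#   (A,_)→(B,_,R)
state=B head=0 tape=_[_]_#0#   (B,_)→(C,0,R)
state=C head=1 tape=_0[_]#0#   (C,_)→(A,1,L)
state=A head=0 tape=_[0]1#0#   (A,0)→(A,_,L)
state=A head=-1 tape=[_]_1#0#   (A,_)→(B,_,R)
state=B head=0 tape=_[_]1#0#   (B,_)→(C,0,R)
state=C head=1 tape=_0[1]#0#   (C,1)→(C,1,R)
state=C head=2 tape=_01[#]0#   (C,#)→(B,_,L)
state=B head=1 tape=_0[1]_0#   (B,1)→(C,#,R)
state=C head=2 tape=_0#[_]0#   (C,_)→(A,1,L)
state=A head=1 tape=_0[#]10#   (A,#)→(A,0,R)
state=A head=2 tape=_00[1]0#   (A,1)→(H,1,R)
state=H head=3 tape=_001[0]#
The non-blank tape span at halt is 0010#.

0010#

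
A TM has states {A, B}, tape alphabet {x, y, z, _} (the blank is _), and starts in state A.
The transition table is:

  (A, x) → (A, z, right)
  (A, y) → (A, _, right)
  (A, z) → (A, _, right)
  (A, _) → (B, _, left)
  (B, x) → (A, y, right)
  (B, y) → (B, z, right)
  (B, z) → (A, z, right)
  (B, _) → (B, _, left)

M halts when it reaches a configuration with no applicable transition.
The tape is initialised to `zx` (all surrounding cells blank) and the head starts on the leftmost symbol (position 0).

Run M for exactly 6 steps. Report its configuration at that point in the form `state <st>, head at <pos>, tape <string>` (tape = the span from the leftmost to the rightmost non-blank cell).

state A, head at 2, tape z

state=A head=0 tape=[z]x_   (A,z)→(A,_,right)
state=A head=1 tape=_[x]_   (A,x)→(A,z,right)
state=A head=2 tape=_z[_]   (A,_)→(B,_,left)
state=B head=1 tape=_[z]_   (B,z)→(A,z,right)
state=A head=2 tape=_z[_]   (A,_)→(B,_,left)
state=B head=1 tape=_[z]_   (B,z)→(A,z,right)
state=A head=2 tape=_z[_]
After 6 steps: state A, head at 2, tape z.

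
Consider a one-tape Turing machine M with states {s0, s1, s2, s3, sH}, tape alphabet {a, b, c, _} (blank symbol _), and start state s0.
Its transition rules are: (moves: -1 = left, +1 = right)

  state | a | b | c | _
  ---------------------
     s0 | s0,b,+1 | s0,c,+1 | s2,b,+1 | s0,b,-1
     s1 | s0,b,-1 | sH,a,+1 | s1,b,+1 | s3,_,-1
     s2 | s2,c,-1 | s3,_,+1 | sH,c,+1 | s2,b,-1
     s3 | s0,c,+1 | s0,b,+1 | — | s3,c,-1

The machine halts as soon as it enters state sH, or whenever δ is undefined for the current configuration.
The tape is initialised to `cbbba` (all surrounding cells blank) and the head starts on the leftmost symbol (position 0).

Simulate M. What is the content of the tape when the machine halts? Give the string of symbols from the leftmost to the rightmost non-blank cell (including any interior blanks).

b_bccbbc

s0 | [c]bbba____   read c → write b, move +1, go to s2
s2 | b[b]bba____   read b → write _, move +1, go to s3
s3 | b_[b]ba____   read b → write b, move +1, go to s0
s0 | b_b[b]a____   read b → write c, move +1, go to s0
s0 | b_bc[a]____   read a → write b, move +1, go to s0
s0 | b_bcb[_]___   read _ → write b, move -1, go to s0
s0 | b_bc[b]b___   read b → write c, move +1, go to s0
s0 | b_bcc[b]___   read b → write c, move +1, go to s0
s0 | b_bccc[_]__   read _ → write b, move -1, go to s0
s0 | b_bcc[c]b__   read c → write b, move +1, go to s2
s2 | b_bccb[b]__   read b → write _, move +1, go to s3
s3 | b_bccb_[_]_   read _ → write c, move -1, go to s3
s3 | b_bccb[_]c_   read _ → write c, move -1, go to s3
s3 | b_bcc[b]cc_   read b → write b, move +1, go to s0
s0 | b_bccb[c]c_   read c → write b, move +1, go to s2
s2 | b_bccbb[c]_   read c → write c, move +1, go to sH
sH | b_bccbbc[_]
The non-blank tape span at halt is b_bccbbc.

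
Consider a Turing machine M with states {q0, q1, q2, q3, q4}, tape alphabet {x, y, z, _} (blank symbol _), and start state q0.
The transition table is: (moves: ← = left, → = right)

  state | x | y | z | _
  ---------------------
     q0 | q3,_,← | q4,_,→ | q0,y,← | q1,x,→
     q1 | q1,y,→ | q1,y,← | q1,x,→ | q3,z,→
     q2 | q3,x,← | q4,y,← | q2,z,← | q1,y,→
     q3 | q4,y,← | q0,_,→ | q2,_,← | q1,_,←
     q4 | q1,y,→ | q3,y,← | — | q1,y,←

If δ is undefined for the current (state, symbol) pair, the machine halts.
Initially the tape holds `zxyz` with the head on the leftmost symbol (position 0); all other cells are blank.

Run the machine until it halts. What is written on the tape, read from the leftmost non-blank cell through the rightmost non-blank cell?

q0 | __[z]xyz   read z → write y, move ←, go to q0
q0 | _[_]yxyz   read _ → write x, move →, go to q1
q1 | _x[y]xyz   read y → write y, move ←, go to q1
q1 | _[x]yxyz   read x → write y, move →, go to q1
q1 | _y[y]xyz   read y → write y, move ←, go to q1
q1 | _[y]yxyz   read y → write y, move ←, go to q1
q1 | [_]yyxyz   read _ → write z, move →, go to q3
q3 | z[y]yxyz   read y → write _, move →, go to q0
q0 | z_[y]xyz   read y → write _, move →, go to q4
q4 | z__[x]yz   read x → write y, move →, go to q1
q1 | z__y[y]z   read y → write y, move ←, go to q1
q1 | z__[y]yz   read y → write y, move ←, go to q1
q1 | z_[_]yyz   read _ → write z, move →, go to q3
q3 | z_z[y]yz   read y → write _, move →, go to q0
q0 | z_z_[y]z   read y → write _, move →, go to q4
q4 | z_z__[z]
The non-blank tape span at halt is z_z__z.

z_z__z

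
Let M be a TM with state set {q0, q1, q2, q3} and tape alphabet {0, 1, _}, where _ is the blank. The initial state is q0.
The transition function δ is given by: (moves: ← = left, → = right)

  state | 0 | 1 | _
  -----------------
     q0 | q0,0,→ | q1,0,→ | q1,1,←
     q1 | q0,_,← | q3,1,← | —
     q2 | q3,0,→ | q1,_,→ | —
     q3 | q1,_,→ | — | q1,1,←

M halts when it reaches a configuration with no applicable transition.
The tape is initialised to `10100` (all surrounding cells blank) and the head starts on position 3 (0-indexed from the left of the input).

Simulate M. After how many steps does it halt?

state=q0 head=3 tape=101[0]0_   (q0,0)→(q0,0,→)
state=q0 head=4 tape=1010[0]_   (q0,0)→(q0,0,→)
state=q0 head=5 tape=10100[_]   (q0,_)→(q1,1,←)
state=q1 head=4 tape=1010[0]1   (q1,0)→(q0,_,←)
state=q0 head=3 tape=101[0]_1   (q0,0)→(q0,0,→)
state=q0 head=4 tape=1010[_]1   (q0,_)→(q1,1,←)
state=q1 head=3 tape=101[0]11   (q1,0)→(q0,_,←)
state=q0 head=2 tape=10[1]_11   (q0,1)→(q1,0,→)
state=q1 head=3 tape=100[_]11
M halts after 8 transitions.

8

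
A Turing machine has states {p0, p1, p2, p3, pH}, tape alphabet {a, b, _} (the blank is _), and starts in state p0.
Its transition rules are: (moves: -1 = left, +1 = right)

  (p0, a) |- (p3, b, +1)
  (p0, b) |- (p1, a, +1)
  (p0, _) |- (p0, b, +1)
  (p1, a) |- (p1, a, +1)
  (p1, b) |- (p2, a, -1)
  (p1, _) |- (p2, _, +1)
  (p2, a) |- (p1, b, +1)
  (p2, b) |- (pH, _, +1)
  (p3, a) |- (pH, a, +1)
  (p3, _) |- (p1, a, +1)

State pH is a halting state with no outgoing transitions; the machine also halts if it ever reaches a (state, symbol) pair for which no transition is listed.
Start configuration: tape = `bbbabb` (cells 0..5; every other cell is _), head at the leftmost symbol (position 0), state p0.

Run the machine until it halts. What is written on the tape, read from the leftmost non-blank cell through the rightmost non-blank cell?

state=p0 head=0 tape=[b]bbabb__   (p0,b)→(p1,a,+1)
state=p1 head=1 tape=a[b]babb__   (p1,b)→(p2,a,-1)
state=p2 head=0 tape=[a]ababb__   (p2,a)→(p1,b,+1)
state=p1 head=1 tape=b[a]babb__   (p1,a)→(p1,a,+1)
state=p1 head=2 tape=ba[b]abb__   (p1,b)→(p2,a,-1)
state=p2 head=1 tape=b[a]aabb__   (p2,a)→(p1,b,+1)
state=p1 head=2 tape=bb[a]abb__   (p1,a)→(p1,a,+1)
state=p1 head=3 tape=bba[a]bb__   (p1,a)→(p1,a,+1)
state=p1 head=4 tape=bbaa[b]b__   (p1,b)→(p2,a,-1)
state=p2 head=3 tape=bba[a]ab__   (p2,a)→(p1,b,+1)
state=p1 head=4 tape=bbab[a]b__   (p1,a)→(p1,a,+1)
state=p1 head=5 tape=bbaba[b]__   (p1,b)→(p2,a,-1)
state=p2 head=4 tape=bbab[a]a__   (p2,a)→(p1,b,+1)
state=p1 head=5 tape=bbabb[a]__   (p1,a)→(p1,a,+1)
state=p1 head=6 tape=bbabba[_]_   (p1,_)→(p2,_,+1)
state=p2 head=7 tape=bbabba_[_]
The non-blank tape span at halt is bbabba.

bbabba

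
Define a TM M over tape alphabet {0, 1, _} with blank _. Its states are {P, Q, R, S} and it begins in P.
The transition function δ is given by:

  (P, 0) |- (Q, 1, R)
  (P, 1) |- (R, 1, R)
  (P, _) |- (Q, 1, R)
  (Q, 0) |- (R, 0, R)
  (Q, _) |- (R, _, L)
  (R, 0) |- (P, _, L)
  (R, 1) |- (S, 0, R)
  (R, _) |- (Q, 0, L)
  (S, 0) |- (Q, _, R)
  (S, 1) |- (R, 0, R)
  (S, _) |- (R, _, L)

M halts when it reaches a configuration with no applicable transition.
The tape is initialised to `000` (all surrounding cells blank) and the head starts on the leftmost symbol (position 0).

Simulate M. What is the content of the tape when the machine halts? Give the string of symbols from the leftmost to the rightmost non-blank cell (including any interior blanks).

10

state=P head=0 tape=[0]00   (P,0)→(Q,1,R)
state=Q head=1 tape=1[0]0   (Q,0)→(R,0,R)
state=R head=2 tape=10[0]   (R,0)→(P,_,L)
state=P head=1 tape=1[0]_   (P,0)→(Q,1,R)
state=Q head=2 tape=11[_]   (Q,_)→(R,_,L)
state=R head=1 tape=1[1]_   (R,1)→(S,0,R)
state=S head=2 tape=10[_]   (S,_)→(R,_,L)
state=R head=1 tape=1[0]_   (R,0)→(P,_,L)
state=P head=0 tape=[1]__   (P,1)→(R,1,R)
state=R head=1 tape=1[_]_   (R,_)→(Q,0,L)
state=Q head=0 tape=[1]0_
The non-blank tape span at halt is 10.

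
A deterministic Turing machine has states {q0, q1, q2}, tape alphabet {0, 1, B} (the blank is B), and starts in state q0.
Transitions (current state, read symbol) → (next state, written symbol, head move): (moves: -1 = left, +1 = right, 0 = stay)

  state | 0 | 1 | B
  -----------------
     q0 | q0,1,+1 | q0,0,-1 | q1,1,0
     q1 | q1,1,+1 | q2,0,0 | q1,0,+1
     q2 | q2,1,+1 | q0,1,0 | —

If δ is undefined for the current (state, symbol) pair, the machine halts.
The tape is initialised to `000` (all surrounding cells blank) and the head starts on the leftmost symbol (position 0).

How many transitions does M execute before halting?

q0 | [0]00BB   read 0 → write 1, move +1, go to q0
q0 | 1[0]0BB   read 0 → write 1, move +1, go to q0
q0 | 11[0]BB   read 0 → write 1, move +1, go to q0
q0 | 111[B]B   read B → write 1, move 0, go to q1
q1 | 111[1]B   read 1 → write 0, move 0, go to q2
q2 | 111[0]B   read 0 → write 1, move +1, go to q2
q2 | 1111[B]
M halts after 6 transitions.

6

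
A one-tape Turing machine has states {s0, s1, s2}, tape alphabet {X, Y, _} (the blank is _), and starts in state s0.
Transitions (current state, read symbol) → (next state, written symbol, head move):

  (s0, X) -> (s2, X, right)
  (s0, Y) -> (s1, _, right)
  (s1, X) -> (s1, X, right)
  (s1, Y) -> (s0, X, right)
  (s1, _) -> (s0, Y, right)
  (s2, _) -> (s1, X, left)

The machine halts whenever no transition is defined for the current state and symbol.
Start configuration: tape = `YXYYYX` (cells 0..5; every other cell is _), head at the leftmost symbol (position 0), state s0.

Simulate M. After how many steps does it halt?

10

state=s0 head=0 tape=[Y]XYYYX___   (s0,Y)→(s1,_,right)
state=s1 head=1 tape=_[X]YYYX___   (s1,X)→(s1,X,right)
state=s1 head=2 tape=_X[Y]YYX___   (s1,Y)→(s0,X,right)
state=s0 head=3 tape=_XX[Y]YX___   (s0,Y)→(s1,_,right)
state=s1 head=4 tape=_XX_[Y]X___   (s1,Y)→(s0,X,right)
state=s0 head=5 tape=_XX_X[X]___   (s0,X)→(s2,X,right)
state=s2 head=6 tape=_XX_XX[_]__   (s2,_)→(s1,X,left)
state=s1 head=5 tape=_XX_X[X]X__   (s1,X)→(s1,X,right)
state=s1 head=6 tape=_XX_XX[X]__   (s1,X)→(s1,X,right)
state=s1 head=7 tape=_XX_XXX[_]_   (s1,_)→(s0,Y,right)
state=s0 head=8 tape=_XX_XXXY[_]
M halts after 10 transitions.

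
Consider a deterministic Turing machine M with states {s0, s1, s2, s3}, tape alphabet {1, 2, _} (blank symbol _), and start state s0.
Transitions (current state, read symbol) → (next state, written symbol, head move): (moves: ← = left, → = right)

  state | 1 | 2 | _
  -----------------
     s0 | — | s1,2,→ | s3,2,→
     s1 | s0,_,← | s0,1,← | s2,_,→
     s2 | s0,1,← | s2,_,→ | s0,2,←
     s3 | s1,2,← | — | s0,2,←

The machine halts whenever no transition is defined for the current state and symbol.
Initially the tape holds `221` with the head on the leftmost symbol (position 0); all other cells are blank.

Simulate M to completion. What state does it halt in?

s0 | [2]21_   read 2 → write 2, move →, go to s1
s1 | 2[2]1_   read 2 → write 1, move ←, go to s0
s0 | [2]11_   read 2 → write 2, move →, go to s1
s1 | 2[1]1_   read 1 → write _, move ←, go to s0
s0 | [2]_1_   read 2 → write 2, move →, go to s1
s1 | 2[_]1_   read _ → write _, move →, go to s2
s2 | 2_[1]_   read 1 → write 1, move ←, go to s0
s0 | 2[_]1_   read _ → write 2, move →, go to s3
s3 | 22[1]_   read 1 → write 2, move ←, go to s1
s1 | 2[2]2_   read 2 → write 1, move ←, go to s0
s0 | [2]12_   read 2 → write 2, move →, go to s1
s1 | 2[1]2_   read 1 → write _, move ←, go to s0
s0 | [2]_2_   read 2 → write 2, move →, go to s1
s1 | 2[_]2_   read _ → write _, move →, go to s2
s2 | 2_[2]_   read 2 → write _, move →, go to s2
s2 | 2__[_]   read _ → write 2, move ←, go to s0
s0 | 2_[_]2   read _ → write 2, move →, go to s3
s3 | 2_2[2]
No transition is defined for (s3, 2); M halts in state s3.

s3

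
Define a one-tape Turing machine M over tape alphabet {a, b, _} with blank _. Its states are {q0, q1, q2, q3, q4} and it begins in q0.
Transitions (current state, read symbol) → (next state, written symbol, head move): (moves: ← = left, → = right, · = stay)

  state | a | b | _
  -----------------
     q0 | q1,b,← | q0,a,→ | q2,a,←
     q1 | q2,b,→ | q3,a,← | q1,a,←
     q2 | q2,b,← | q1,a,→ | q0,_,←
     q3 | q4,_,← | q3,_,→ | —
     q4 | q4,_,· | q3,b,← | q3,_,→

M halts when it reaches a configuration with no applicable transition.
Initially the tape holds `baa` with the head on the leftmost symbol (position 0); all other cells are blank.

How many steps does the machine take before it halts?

state=q0 head=0 tape=_[b]aa_   (q0,b)→(q0,a,→)
state=q0 head=1 tape=_a[a]a_   (q0,a)→(q1,b,←)
state=q1 head=0 tape=_[a]ba_   (q1,a)→(q2,b,→)
state=q2 head=1 tape=_b[b]a_   (q2,b)→(q1,a,→)
state=q1 head=2 tape=_ba[a]_   (q1,a)→(q2,b,→)
state=q2 head=3 tape=_bab[_]   (q2,_)→(q0,_,←)
state=q0 head=2 tape=_ba[b]_   (q0,b)→(q0,a,→)
state=q0 head=3 tape=_baa[_]   (q0,_)→(q2,a,←)
state=q2 head=2 tape=_ba[a]a   (q2,a)→(q2,b,←)
state=q2 head=1 tape=_b[a]ba   (q2,a)→(q2,b,←)
state=q2 head=0 tape=_[b]bba   (q2,b)→(q1,a,→)
state=q1 head=1 tape=_a[b]ba   (q1,b)→(q3,a,←)
state=q3 head=0 tape=_[a]aba   (q3,a)→(q4,_,←)
state=q4 head=-1 tape=[_]_aba   (q4,_)→(q3,_,→)
state=q3 head=0 tape=_[_]aba
M halts after 14 transitions.

14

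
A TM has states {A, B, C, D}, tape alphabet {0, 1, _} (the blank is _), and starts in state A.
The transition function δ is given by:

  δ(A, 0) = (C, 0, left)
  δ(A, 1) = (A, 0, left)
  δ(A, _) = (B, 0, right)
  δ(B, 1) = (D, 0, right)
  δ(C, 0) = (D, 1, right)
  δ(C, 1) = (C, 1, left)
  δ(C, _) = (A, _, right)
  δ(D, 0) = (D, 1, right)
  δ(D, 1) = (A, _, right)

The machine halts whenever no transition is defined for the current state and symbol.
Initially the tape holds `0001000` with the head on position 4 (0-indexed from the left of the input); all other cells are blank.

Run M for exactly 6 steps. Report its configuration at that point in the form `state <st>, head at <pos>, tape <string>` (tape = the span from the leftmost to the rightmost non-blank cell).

A | 0001[0]00   read 0 → write 0, move left, go to C
C | 000[1]000   read 1 → write 1, move left, go to C
C | 00[0]1000   read 0 → write 1, move right, go to D
D | 001[1]000   read 1 → write _, move right, go to A
A | 001_[0]00   read 0 → write 0, move left, go to C
C | 001[_]000   read _ → write _, move right, go to A
A | 001_[0]00
After 6 steps: state A, head at 4, tape 001_000.

state A, head at 4, tape 001_000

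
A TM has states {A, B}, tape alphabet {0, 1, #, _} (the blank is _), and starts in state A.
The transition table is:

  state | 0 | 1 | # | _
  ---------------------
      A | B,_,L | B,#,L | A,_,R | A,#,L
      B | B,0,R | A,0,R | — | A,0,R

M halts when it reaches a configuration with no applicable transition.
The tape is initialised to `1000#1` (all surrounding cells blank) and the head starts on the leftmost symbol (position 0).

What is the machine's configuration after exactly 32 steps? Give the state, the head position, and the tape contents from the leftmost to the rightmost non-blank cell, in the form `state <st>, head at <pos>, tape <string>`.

A | _[1]000#1_   read 1 → write #, move L, go to B
B | [_]#000#1_   read _ → write 0, move R, go to A
A | 0[#]000#1_   read # → write _, move R, go to A
A | 0_[0]00#1_   read 0 → write _, move L, go to B
B | 0[_]_00#1_   read _ → write 0, move R, go to A
A | 00[_]00#1_   read _ → write #, move L, go to A
A | 0[0]#00#1_   read 0 → write _, move L, go to B
B | [0]_#00#1_   read 0 → write 0, move R, go to B
B | 0[_]#00#1_   read _ → write 0, move R, go to A
A | 00[#]00#1_   read # → write _, move R, go to A
A | 00_[0]0#1_   read 0 → write _, move L, go to B
B | 00[_]_0#1_   read _ → write 0, move R, go to A
A | 000[_]0#1_   read _ → write #, move L, go to A
A | 00[0]#0#1_   read 0 → write _, move L, go to B
B | 0[0]_#0#1_   read 0 → write 0, move R, go to B
B | 00[_]#0#1_   read _ → write 0, move R, go to A
A | 000[#]0#1_   read # → write _, move R, go to A
A | 000_[0]#1_   read 0 → write _, move L, go to B
B | 000[_]_#1_   read _ → write 0, move R, go to A
A | 0000[_]#1_   read _ → write #, move L, go to A
A | 000[0]##1_   read 0 → write _, move L, go to B
B | 00[0]_##1_   read 0 → write 0, move R, go to B
B | 000[_]##1_   read _ → write 0, move R, go to A
A | 0000[#]#1_   read # → write _, move R, go to A
A | 0000_[#]1_   read # → write _, move R, go to A
A | 0000__[1]_   read 1 → write #, move L, go to B
B | 0000_[_]#_   read _ → write 0, move R, go to A
A | 0000_0[#]_   read # → write _, move R, go to A
A | 0000_0_[_]   read _ → write #, move L, go to A
A | 0000_0[_]#   read _ → write #, move L, go to A
A | 0000_[0]##   read 0 → write _, move L, go to B
B | 0000[_]_##   read _ → write 0, move R, go to A
A | 00000[_]##
After 32 steps: state A, head at 4, tape 00000_##.

state A, head at 4, tape 00000_##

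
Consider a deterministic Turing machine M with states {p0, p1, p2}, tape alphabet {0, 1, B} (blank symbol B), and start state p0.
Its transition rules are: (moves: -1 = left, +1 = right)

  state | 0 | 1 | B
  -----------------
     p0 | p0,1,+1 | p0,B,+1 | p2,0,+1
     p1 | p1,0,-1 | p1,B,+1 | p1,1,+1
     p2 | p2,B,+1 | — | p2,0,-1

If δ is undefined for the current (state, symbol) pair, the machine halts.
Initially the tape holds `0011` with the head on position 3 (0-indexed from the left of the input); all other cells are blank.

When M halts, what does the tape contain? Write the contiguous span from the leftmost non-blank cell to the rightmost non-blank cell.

0010000

state=p0 head=3 tape=001[1]BBB   (p0,1)→(p0,B,+1)
state=p0 head=4 tape=001B[B]BB   (p0,B)→(p2,0,+1)
state=p2 head=5 tape=001B0[B]B   (p2,B)→(p2,0,-1)
state=p2 head=4 tape=001B[0]0B   (p2,0)→(p2,B,+1)
state=p2 head=5 tape=001BB[0]B   (p2,0)→(p2,B,+1)
state=p2 head=6 tape=001BBB[B]   (p2,B)→(p2,0,-1)
state=p2 head=5 tape=001BB[B]0   (p2,B)→(p2,0,-1)
state=p2 head=4 tape=001B[B]00   (p2,B)→(p2,0,-1)
state=p2 head=3 tape=001[B]000   (p2,B)→(p2,0,-1)
state=p2 head=2 tape=00[1]0000
The non-blank tape span at halt is 0010000.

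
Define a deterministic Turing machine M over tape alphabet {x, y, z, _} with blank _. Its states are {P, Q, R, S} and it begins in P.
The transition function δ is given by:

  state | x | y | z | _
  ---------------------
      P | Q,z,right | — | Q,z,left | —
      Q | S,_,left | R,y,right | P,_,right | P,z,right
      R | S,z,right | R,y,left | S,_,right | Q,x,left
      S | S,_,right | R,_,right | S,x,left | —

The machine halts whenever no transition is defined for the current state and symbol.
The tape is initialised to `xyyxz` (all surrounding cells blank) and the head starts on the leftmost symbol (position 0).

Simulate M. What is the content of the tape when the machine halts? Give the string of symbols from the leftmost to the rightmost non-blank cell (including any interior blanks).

zz_z

state=P head=0 tape=[x]yyxz_   (P,x)→(Q,z,right)
state=Q head=1 tape=z[y]yxz_   (Q,y)→(R,y,right)
state=R head=2 tape=zy[y]xz_   (R,y)→(R,y,left)
state=R head=1 tape=z[y]yxz_   (R,y)→(R,y,left)
state=R head=0 tape=[z]yyxz_   (R,z)→(S,_,right)
state=S head=1 tape=_[y]yxz_   (S,y)→(R,_,right)
state=R head=2 tape=__[y]xz_   (R,y)→(R,y,left)
state=R head=1 tape=_[_]yxz_   (R,_)→(Q,x,left)
state=Q head=0 tape=[_]xyxz_   (Q,_)→(P,z,right)
state=P head=1 tape=z[x]yxz_   (P,x)→(Q,z,right)
state=Q head=2 tape=zz[y]xz_   (Q,y)→(R,y,right)
state=R head=3 tape=zzy[x]z_   (R,x)→(S,z,right)
state=S head=4 tape=zzyz[z]_   (S,z)→(S,x,left)
state=S head=3 tape=zzy[z]x_   (S,z)→(S,x,left)
state=S head=2 tape=zz[y]xx_   (S,y)→(R,_,right)
state=R head=3 tape=zz_[x]x_   (R,x)→(S,z,right)
state=S head=4 tape=zz_z[x]_   (S,x)→(S,_,right)
state=S head=5 tape=zz_z_[_]
The non-blank tape span at halt is zz_z.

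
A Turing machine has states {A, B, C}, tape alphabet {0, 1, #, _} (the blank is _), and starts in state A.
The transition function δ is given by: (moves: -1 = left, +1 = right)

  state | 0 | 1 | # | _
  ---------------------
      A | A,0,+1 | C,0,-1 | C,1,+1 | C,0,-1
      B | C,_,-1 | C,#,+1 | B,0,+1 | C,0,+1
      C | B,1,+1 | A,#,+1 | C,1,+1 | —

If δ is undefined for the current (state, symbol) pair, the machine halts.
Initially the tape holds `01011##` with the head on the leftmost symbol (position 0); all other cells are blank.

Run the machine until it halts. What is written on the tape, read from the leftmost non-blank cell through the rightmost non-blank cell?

111##11

state=A head=0 tape=[0]1011##_   (A,0)→(A,0,+1)
state=A head=1 tape=0[1]011##_   (A,1)→(C,0,-1)
state=C head=0 tape=[0]0011##_   (C,0)→(B,1,+1)
state=B head=1 tape=1[0]011##_   (B,0)→(C,_,-1)
state=C head=0 tape=[1]_011##_   (C,1)→(A,#,+1)
state=A head=1 tape=#[_]011##_   (A,_)→(C,0,-1)
state=C head=0 tape=[#]0011##_   (C,#)→(C,1,+1)
state=C head=1 tape=1[0]011##_   (C,0)→(B,1,+1)
state=B head=2 tape=11[0]11##_   (B,0)→(C,_,-1)
state=C head=1 tape=1[1]_11##_   (C,1)→(A,#,+1)
state=A head=2 tape=1#[_]11##_   (A,_)→(C,0,-1)
state=C head=1 tape=1[#]011##_   (C,#)→(C,1,+1)
state=C head=2 tape=11[0]11##_   (C,0)→(B,1,+1)
state=B head=3 tape=111[1]1##_   (B,1)→(C,#,+1)
state=C head=4 tape=111#[1]##_   (C,1)→(A,#,+1)
state=A head=5 tape=111##[#]#_   (A,#)→(C,1,+1)
state=C head=6 tape=111##1[#]_   (C,#)→(C,1,+1)
state=C head=7 tape=111##11[_]
The non-blank tape span at halt is 111##11.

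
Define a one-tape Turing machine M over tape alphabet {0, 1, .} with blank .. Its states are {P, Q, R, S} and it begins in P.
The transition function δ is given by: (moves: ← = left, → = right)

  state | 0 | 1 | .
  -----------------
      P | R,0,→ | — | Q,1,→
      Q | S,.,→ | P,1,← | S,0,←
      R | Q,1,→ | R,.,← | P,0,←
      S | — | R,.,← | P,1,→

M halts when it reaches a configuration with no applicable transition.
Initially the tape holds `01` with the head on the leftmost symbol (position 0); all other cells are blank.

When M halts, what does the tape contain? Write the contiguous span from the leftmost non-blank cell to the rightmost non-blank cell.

10..00

P | ..[0]1..   read 0 → write 0, move →, go to R
R | ..0[1]..   read 1 → write ., move ←, go to R
R | ..[0]...   read 0 → write 1, move →, go to Q
Q | ..1[.]..   read . → write 0, move ←, go to S
S | ..[1]0..   read 1 → write ., move ←, go to R
R | .[.].0..   read . → write 0, move ←, go to P
P | [.]0.0..   read . → write 1, move →, go to Q
Q | 1[0].0..   read 0 → write ., move →, go to S
S | 1.[.]0..   read . → write 1, move →, go to P
P | 1.1[0]..   read 0 → write 0, move →, go to R
R | 1.10[.].   read . → write 0, move ←, go to P
P | 1.1[0]0.   read 0 → write 0, move →, go to R
R | 1.10[0].   read 0 → write 1, move →, go to Q
Q | 1.101[.]   read . → write 0, move ←, go to S
S | 1.10[1]0   read 1 → write ., move ←, go to R
R | 1.1[0].0   read 0 → write 1, move →, go to Q
Q | 1.11[.]0   read . → write 0, move ←, go to S
S | 1.1[1]00   read 1 → write ., move ←, go to R
R | 1.[1].00   read 1 → write ., move ←, go to R
R | 1[.]..00   read . → write 0, move ←, go to P
P | [1]0..00
The non-blank tape span at halt is 10..00.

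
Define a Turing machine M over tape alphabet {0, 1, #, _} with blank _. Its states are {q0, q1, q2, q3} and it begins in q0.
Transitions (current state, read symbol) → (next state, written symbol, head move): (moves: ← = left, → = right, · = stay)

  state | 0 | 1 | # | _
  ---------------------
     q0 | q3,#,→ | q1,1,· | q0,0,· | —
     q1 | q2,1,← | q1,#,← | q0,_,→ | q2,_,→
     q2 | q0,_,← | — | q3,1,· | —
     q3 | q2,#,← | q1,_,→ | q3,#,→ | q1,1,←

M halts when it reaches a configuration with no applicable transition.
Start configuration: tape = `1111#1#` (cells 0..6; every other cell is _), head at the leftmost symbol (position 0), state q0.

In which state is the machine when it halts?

q0

state=q0 head=0 tape=_[1]111#1#_   (q0,1)→(q1,1,·)
state=q1 head=0 tape=_[1]111#1#_   (q1,1)→(q1,#,←)
state=q1 head=-1 tape=[_]#111#1#_   (q1,_)→(q2,_,→)
state=q2 head=0 tape=_[#]111#1#_   (q2,#)→(q3,1,·)
state=q3 head=0 tape=_[1]111#1#_   (q3,1)→(q1,_,→)
state=q1 head=1 tape=__[1]11#1#_   (q1,1)→(q1,#,←)
state=q1 head=0 tape=_[_]#11#1#_   (q1,_)→(q2,_,→)
state=q2 head=1 tape=__[#]11#1#_   (q2,#)→(q3,1,·)
state=q3 head=1 tape=__[1]11#1#_   (q3,1)→(q1,_,→)
state=q1 head=2 tape=___[1]1#1#_   (q1,1)→(q1,#,←)
state=q1 head=1 tape=__[_]#1#1#_   (q1,_)→(q2,_,→)
state=q2 head=2 tape=___[#]1#1#_   (q2,#)→(q3,1,·)
state=q3 head=2 tape=___[1]1#1#_   (q3,1)→(q1,_,→)
state=q1 head=3 tape=____[1]#1#_   (q1,1)→(q1,#,←)
state=q1 head=2 tape=___[_]##1#_   (q1,_)→(q2,_,→)
state=q2 head=3 tape=____[#]#1#_   (q2,#)→(q3,1,·)
state=q3 head=3 tape=____[1]#1#_   (q3,1)→(q1,_,→)
state=q1 head=4 tape=_____[#]1#_   (q1,#)→(q0,_,→)
state=q0 head=5 tape=______[1]#_   (q0,1)→(q1,1,·)
state=q1 head=5 tape=______[1]#_   (q1,1)→(q1,#,←)
state=q1 head=4 tape=_____[_]##_   (q1,_)→(q2,_,→)
state=q2 head=5 tape=______[#]#_   (q2,#)→(q3,1,·)
state=q3 head=5 tape=______[1]#_   (q3,1)→(q1,_,→)
state=q1 head=6 tape=_______[#]_   (q1,#)→(q0,_,→)
state=q0 head=7 tape=________[_]
No transition is defined for (q0, _); M halts in state q0.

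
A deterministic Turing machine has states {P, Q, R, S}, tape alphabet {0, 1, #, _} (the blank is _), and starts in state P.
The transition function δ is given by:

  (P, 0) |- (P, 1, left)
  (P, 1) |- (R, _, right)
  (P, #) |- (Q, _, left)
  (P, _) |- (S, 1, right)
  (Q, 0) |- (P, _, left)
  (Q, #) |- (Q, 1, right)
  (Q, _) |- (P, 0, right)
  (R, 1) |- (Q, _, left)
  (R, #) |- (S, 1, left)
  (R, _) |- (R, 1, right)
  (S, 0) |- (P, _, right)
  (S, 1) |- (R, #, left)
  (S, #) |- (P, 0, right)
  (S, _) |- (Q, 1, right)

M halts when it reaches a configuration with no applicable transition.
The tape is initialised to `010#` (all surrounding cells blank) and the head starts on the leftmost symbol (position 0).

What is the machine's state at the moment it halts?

R

P | __[0]10#   read 0 → write 1, move left, go to P
P | _[_]110#   read _ → write 1, move right, go to S
S | _1[1]10#   read 1 → write #, move left, go to R
R | _[1]#10#   read 1 → write _, move left, go to Q
Q | [_]_#10#   read _ → write 0, move right, go to P
P | 0[_]#10#   read _ → write 1, move right, go to S
S | 01[#]10#   read # → write 0, move right, go to P
P | 010[1]0#   read 1 → write _, move right, go to R
R | 010_[0]#
No transition is defined for (R, 0); M halts in state R.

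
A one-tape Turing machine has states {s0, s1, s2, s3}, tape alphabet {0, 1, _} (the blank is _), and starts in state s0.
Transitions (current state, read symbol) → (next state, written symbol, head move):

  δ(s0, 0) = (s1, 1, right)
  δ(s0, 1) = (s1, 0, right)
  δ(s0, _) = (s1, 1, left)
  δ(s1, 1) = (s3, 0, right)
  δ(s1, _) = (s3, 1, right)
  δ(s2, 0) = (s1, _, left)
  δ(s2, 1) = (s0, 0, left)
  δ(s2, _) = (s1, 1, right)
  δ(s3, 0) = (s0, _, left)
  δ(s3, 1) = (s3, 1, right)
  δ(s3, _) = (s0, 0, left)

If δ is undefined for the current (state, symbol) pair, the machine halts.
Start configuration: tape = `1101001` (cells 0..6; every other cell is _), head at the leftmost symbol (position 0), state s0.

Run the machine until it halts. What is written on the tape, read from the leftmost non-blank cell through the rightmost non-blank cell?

s0 | [1]101001_   read 1 → write 0, move right, go to s1
s1 | 0[1]01001_   read 1 → write 0, move right, go to s3
s3 | 00[0]1001_   read 0 → write _, move left, go to s0
s0 | 0[0]_1001_   read 0 → write 1, move right, go to s1
s1 | 01[_]1001_   read _ → write 1, move right, go to s3
s3 | 011[1]001_   read 1 → write 1, move right, go to s3
s3 | 0111[0]01_   read 0 → write _, move left, go to s0
s0 | 011[1]_01_   read 1 → write 0, move right, go to s1
s1 | 0110[_]01_   read _ → write 1, move right, go to s3
s3 | 01101[0]1_   read 0 → write _, move left, go to s0
s0 | 0110[1]_1_   read 1 → write 0, move right, go to s1
s1 | 01100[_]1_   read _ → write 1, move right, go to s3
s3 | 011001[1]_   read 1 → write 1, move right, go to s3
s3 | 0110011[_]   read _ → write 0, move left, go to s0
s0 | 011001[1]0   read 1 → write 0, move right, go to s1
s1 | 0110010[0]
The non-blank tape span at halt is 01100100.

01100100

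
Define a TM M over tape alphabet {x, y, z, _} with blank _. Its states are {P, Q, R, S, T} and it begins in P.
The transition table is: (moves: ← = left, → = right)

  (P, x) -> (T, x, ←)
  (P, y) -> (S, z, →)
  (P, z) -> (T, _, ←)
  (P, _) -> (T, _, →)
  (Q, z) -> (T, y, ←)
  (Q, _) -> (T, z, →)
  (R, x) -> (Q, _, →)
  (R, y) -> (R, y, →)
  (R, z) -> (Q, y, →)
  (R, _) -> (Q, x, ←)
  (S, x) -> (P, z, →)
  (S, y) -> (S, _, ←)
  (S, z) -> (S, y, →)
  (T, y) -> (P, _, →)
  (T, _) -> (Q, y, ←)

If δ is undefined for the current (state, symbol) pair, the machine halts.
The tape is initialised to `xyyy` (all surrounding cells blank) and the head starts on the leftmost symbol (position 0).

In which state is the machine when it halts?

S

state=P head=0 tape=____[x]yyy   (P,x)→(T,x,←)
state=T head=-1 tape=___[_]xyyy   (T,_)→(Q,y,←)
state=Q head=-2 tape=__[_]yxyyy   (Q,_)→(T,z,→)
state=T head=-1 tape=__z[y]xyyy   (T,y)→(P,_,→)
state=P head=0 tape=__z_[x]yyy   (P,x)→(T,x,←)
state=T head=-1 tape=__z[_]xyyy   (T,_)→(Q,y,←)
state=Q head=-2 tape=__[z]yxyyy   (Q,z)→(T,y,←)
state=T head=-3 tape=_[_]yyxyyy   (T,_)→(Q,y,←)
state=Q head=-4 tape=[_]yyyxyyy   (Q,_)→(T,z,→)
state=T head=-3 tape=z[y]yyxyyy   (T,y)→(P,_,→)
state=P head=-2 tape=z_[y]yxyyy   (P,y)→(S,z,→)
state=S head=-1 tape=z_z[y]xyyy   (S,y)→(S,_,←)
state=S head=-2 tape=z_[z]_xyyy   (S,z)→(S,y,→)
state=S head=-1 tape=z_y[_]xyyy
No transition is defined for (S, _); M halts in state S.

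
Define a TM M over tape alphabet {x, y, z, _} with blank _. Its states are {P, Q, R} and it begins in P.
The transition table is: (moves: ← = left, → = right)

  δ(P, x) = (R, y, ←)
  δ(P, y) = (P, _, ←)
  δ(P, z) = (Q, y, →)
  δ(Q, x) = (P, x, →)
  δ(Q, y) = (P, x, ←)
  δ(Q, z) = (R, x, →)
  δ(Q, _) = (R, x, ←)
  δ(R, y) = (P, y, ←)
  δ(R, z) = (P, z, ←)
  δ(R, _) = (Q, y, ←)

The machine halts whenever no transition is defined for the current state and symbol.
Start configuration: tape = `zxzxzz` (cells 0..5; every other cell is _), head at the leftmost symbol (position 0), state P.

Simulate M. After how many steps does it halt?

P | _[z]xzxzz_   read z → write y, move →, go to Q
Q | _y[x]zxzz_   read x → write x, move →, go to P
P | _yx[z]xzz_   read z → write y, move →, go to Q
Q | _yxy[x]zz_   read x → write x, move →, go to P
P | _yxyx[z]z_   read z → write y, move →, go to Q
Q | _yxyxy[z]_   read z → write x, move →, go to R
R | _yxyxyx[_]   read _ → write y, move ←, go to Q
Q | _yxyxy[x]y   read x → write x, move →, go to P
P | _yxyxyx[y]   read y → write _, move ←, go to P
P | _yxyxy[x]_   read x → write y, move ←, go to R
R | _yxyx[y]y_   read y → write y, move ←, go to P
P | _yxy[x]yy_   read x → write y, move ←, go to R
R | _yx[y]yyy_   read y → write y, move ←, go to P
P | _y[x]yyyy_   read x → write y, move ←, go to R
R | _[y]yyyyy_   read y → write y, move ←, go to P
P | [_]yyyyyy_
M halts after 15 transitions.

15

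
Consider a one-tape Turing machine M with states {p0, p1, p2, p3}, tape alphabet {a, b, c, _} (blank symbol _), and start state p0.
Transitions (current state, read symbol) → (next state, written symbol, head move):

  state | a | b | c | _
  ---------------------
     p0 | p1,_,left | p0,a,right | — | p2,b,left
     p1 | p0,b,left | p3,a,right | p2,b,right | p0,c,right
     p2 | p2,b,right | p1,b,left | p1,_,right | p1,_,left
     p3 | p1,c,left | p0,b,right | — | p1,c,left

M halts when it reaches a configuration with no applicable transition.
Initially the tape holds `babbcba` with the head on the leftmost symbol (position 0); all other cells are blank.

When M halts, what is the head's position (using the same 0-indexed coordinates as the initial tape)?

p0 | ___[b]abbcba   read b → write a, move right, go to p0
p0 | ___a[a]bbcba   read a → write _, move left, go to p1
p1 | ___[a]_bbcba   read a → write b, move left, go to p0
p0 | __[_]b_bbcba   read _ → write b, move left, go to p2
p2 | _[_]bb_bbcba   read _ → write _, move left, go to p1
p1 | [_]_bb_bbcba   read _ → write c, move right, go to p0
p0 | c[_]bb_bbcba   read _ → write b, move left, go to p2
p2 | [c]bbb_bbcba   read c → write _, move right, go to p1
p1 | _[b]bb_bbcba   read b → write a, move right, go to p3
p3 | _a[b]b_bbcba   read b → write b, move right, go to p0
p0 | _ab[b]_bbcba   read b → write a, move right, go to p0
p0 | _aba[_]bbcba   read _ → write b, move left, go to p2
p2 | _ab[a]bbbcba   read a → write b, move right, go to p2
p2 | _abb[b]bbcba   read b → write b, move left, go to p1
p1 | _ab[b]bbbcba   read b → write a, move right, go to p3
p3 | _aba[b]bbcba   read b → write b, move right, go to p0
p0 | _abab[b]bcba   read b → write a, move right, go to p0
p0 | _ababa[b]cba   read b → write a, move right, go to p0
p0 | _ababaa[c]ba
At halt the head is at cell 4.

4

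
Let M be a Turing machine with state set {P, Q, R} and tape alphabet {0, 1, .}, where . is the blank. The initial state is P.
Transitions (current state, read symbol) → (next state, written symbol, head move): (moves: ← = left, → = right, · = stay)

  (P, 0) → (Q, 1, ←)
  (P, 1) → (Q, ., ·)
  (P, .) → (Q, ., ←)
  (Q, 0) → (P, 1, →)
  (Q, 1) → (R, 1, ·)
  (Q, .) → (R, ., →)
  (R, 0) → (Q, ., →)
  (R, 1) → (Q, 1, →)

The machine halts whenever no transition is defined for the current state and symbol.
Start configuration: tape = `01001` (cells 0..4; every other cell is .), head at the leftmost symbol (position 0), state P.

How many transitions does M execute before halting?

P | .[0]1001..   read 0 → write 1, move ←, go to Q
Q | [.]11001..   read . → write ., move →, go to R
R | .[1]1001..   read 1 → write 1, move →, go to Q
Q | .1[1]001..   read 1 → write 1, move ·, go to R
R | .1[1]001..   read 1 → write 1, move →, go to Q
Q | .11[0]01..   read 0 → write 1, move →, go to P
P | .111[0]1..   read 0 → write 1, move ←, go to Q
Q | .11[1]11..   read 1 → write 1, move ·, go to R
R | .11[1]11..   read 1 → write 1, move →, go to Q
Q | .111[1]1..   read 1 → write 1, move ·, go to R
R | .111[1]1..   read 1 → write 1, move →, go to Q
Q | .1111[1]..   read 1 → write 1, move ·, go to R
R | .1111[1]..   read 1 → write 1, move →, go to Q
Q | .11111[.].   read . → write ., move →, go to R
R | .11111.[.]
M halts after 14 transitions.

14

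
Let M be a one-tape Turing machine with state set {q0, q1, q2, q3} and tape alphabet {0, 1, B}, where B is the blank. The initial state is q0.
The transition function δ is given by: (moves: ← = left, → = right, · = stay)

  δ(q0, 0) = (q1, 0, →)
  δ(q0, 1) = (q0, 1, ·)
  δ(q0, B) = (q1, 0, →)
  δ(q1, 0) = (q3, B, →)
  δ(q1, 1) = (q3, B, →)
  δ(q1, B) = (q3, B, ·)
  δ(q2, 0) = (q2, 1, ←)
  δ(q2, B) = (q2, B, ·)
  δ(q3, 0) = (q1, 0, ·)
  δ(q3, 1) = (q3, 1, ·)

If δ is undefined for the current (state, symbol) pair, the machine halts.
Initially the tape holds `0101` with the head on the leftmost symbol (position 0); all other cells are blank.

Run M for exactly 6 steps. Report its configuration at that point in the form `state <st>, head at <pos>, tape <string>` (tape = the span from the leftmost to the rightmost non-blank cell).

state q3, head at 3, tape 0BB1

state=q0 head=0 tape=[0]101   (q0,0)→(q1,0,→)
state=q1 head=1 tape=0[1]01   (q1,1)→(q3,B,→)
state=q3 head=2 tape=0B[0]1   (q3,0)→(q1,0,·)
state=q1 head=2 tape=0B[0]1   (q1,0)→(q3,B,→)
state=q3 head=3 tape=0BB[1]   (q3,1)→(q3,1,·)
state=q3 head=3 tape=0BB[1]   (q3,1)→(q3,1,·)
state=q3 head=3 tape=0BB[1]
After 6 steps: state q3, head at 3, tape 0BB1.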